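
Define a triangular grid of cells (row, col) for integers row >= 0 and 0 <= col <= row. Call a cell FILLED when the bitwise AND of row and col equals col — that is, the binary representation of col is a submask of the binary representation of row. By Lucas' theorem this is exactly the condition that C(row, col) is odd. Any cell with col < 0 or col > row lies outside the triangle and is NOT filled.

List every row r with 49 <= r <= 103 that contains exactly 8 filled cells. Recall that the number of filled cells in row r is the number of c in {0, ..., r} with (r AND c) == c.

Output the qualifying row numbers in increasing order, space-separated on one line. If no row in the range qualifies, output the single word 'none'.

Answer: 49 50 52 56 67 69 70 73 74 76 81 82 84 88 97 98 100

Derivation:
Row r has 2^popcount(r) filled cells, so we need popcount(r) = log2(8) = 3.
Scan r = 49..103 and keep those with exactly 3 one-bits:
r=49=110001 popcount=3 -> KEEP
r=50=110010 popcount=3 -> KEEP
r=51=110011 popcount=4 -> skip
r=52=110100 popcount=3 -> KEEP
r=53=110101 popcount=4 -> skip
r=54=110110 popcount=4 -> skip
r=55=110111 popcount=5 -> skip
r=56=111000 popcount=3 -> KEEP
r=57=111001 popcount=4 -> skip
r=58=111010 popcount=4 -> skip
r=59=111011 popcount=5 -> skip
r=60=111100 popcount=4 -> skip
r=61=111101 popcount=5 -> skip
r=62=111110 popcount=5 -> skip
r=63=111111 popcount=6 -> skip
r=64=1000000 popcount=1 -> skip
r=65=1000001 popcount=2 -> skip
r=66=1000010 popcount=2 -> skip
r=67=1000011 popcount=3 -> KEEP
r=68=1000100 popcount=2 -> skip
r=69=1000101 popcount=3 -> KEEP
r=70=1000110 popcount=3 -> KEEP
r=71=1000111 popcount=4 -> skip
r=72=1001000 popcount=2 -> skip
r=73=1001001 popcount=3 -> KEEP
r=74=1001010 popcount=3 -> KEEP
r=75=1001011 popcount=4 -> skip
r=76=1001100 popcount=3 -> KEEP
r=77=1001101 popcount=4 -> skip
r=78=1001110 popcount=4 -> skip
r=79=1001111 popcount=5 -> skip
r=80=1010000 popcount=2 -> skip
r=81=1010001 popcount=3 -> KEEP
r=82=1010010 popcount=3 -> KEEP
r=83=1010011 popcount=4 -> skip
r=84=1010100 popcount=3 -> KEEP
r=85=1010101 popcount=4 -> skip
r=86=1010110 popcount=4 -> skip
r=87=1010111 popcount=5 -> skip
r=88=1011000 popcount=3 -> KEEP
r=89=1011001 popcount=4 -> skip
r=90=1011010 popcount=4 -> skip
r=91=1011011 popcount=5 -> skip
r=92=1011100 popcount=4 -> skip
r=93=1011101 popcount=5 -> skip
r=94=1011110 popcount=5 -> skip
r=95=1011111 popcount=6 -> skip
r=96=1100000 popcount=2 -> skip
r=97=1100001 popcount=3 -> KEEP
r=98=1100010 popcount=3 -> KEEP
r=99=1100011 popcount=4 -> skip
r=100=1100100 popcount=3 -> KEEP
r=101=1100101 popcount=4 -> skip
r=102=1100110 popcount=4 -> skip
r=103=1100111 popcount=5 -> skip
Kept rows: 49 50 52 56 67 69 70 73 74 76 81 82 84 88 97 98 100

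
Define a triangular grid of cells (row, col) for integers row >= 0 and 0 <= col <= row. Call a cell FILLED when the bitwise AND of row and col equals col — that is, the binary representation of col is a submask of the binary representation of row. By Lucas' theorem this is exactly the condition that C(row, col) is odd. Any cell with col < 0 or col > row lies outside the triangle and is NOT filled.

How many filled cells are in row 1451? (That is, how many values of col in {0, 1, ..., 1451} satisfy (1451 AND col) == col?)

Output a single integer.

1451 in binary = 10110101011
popcount(1451) = number of 1-bits in 10110101011 = 7
A col c satisfies (1451 AND c) == c iff every set bit of c is also set in 1451; each of the 7 set bits of 1451 can independently be on or off in c.
count = 2^7 = 128

Answer: 128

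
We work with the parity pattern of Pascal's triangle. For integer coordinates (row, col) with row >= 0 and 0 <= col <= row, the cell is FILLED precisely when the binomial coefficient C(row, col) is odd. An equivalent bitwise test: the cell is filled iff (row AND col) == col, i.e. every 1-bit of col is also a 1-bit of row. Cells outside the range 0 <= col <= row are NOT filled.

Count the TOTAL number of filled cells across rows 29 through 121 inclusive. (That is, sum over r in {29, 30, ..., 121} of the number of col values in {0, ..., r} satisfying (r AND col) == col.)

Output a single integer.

r29=11101 pc4: +16 =16
r30=11110 pc4: +16 =32
r31=11111 pc5: +32 =64
r32=100000 pc1: +2 =66
r33=100001 pc2: +4 =70
r34=100010 pc2: +4 =74
r35=100011 pc3: +8 =82
r36=100100 pc2: +4 =86
r37=100101 pc3: +8 =94
r38=100110 pc3: +8 =102
r39=100111 pc4: +16 =118
r40=101000 pc2: +4 =122
r41=101001 pc3: +8 =130
r42=101010 pc3: +8 =138
r43=101011 pc4: +16 =154
r44=101100 pc3: +8 =162
r45=101101 pc4: +16 =178
r46=101110 pc4: +16 =194
r47=101111 pc5: +32 =226
r48=110000 pc2: +4 =230
r49=110001 pc3: +8 =238
r50=110010 pc3: +8 =246
r51=110011 pc4: +16 =262
r52=110100 pc3: +8 =270
r53=110101 pc4: +16 =286
r54=110110 pc4: +16 =302
r55=110111 pc5: +32 =334
r56=111000 pc3: +8 =342
r57=111001 pc4: +16 =358
r58=111010 pc4: +16 =374
r59=111011 pc5: +32 =406
r60=111100 pc4: +16 =422
r61=111101 pc5: +32 =454
r62=111110 pc5: +32 =486
r63=111111 pc6: +64 =550
r64=1000000 pc1: +2 =552
r65=1000001 pc2: +4 =556
r66=1000010 pc2: +4 =560
r67=1000011 pc3: +8 =568
r68=1000100 pc2: +4 =572
r69=1000101 pc3: +8 =580
r70=1000110 pc3: +8 =588
r71=1000111 pc4: +16 =604
r72=1001000 pc2: +4 =608
r73=1001001 pc3: +8 =616
r74=1001010 pc3: +8 =624
r75=1001011 pc4: +16 =640
r76=1001100 pc3: +8 =648
r77=1001101 pc4: +16 =664
r78=1001110 pc4: +16 =680
r79=1001111 pc5: +32 =712
r80=1010000 pc2: +4 =716
r81=1010001 pc3: +8 =724
r82=1010010 pc3: +8 =732
r83=1010011 pc4: +16 =748
r84=1010100 pc3: +8 =756
r85=1010101 pc4: +16 =772
r86=1010110 pc4: +16 =788
r87=1010111 pc5: +32 =820
r88=1011000 pc3: +8 =828
r89=1011001 pc4: +16 =844
r90=1011010 pc4: +16 =860
r91=1011011 pc5: +32 =892
r92=1011100 pc4: +16 =908
r93=1011101 pc5: +32 =940
r94=1011110 pc5: +32 =972
r95=1011111 pc6: +64 =1036
r96=1100000 pc2: +4 =1040
r97=1100001 pc3: +8 =1048
r98=1100010 pc3: +8 =1056
r99=1100011 pc4: +16 =1072
r100=1100100 pc3: +8 =1080
r101=1100101 pc4: +16 =1096
r102=1100110 pc4: +16 =1112
r103=1100111 pc5: +32 =1144
r104=1101000 pc3: +8 =1152
r105=1101001 pc4: +16 =1168
r106=1101010 pc4: +16 =1184
r107=1101011 pc5: +32 =1216
r108=1101100 pc4: +16 =1232
r109=1101101 pc5: +32 =1264
r110=1101110 pc5: +32 =1296
r111=1101111 pc6: +64 =1360
r112=1110000 pc3: +8 =1368
r113=1110001 pc4: +16 =1384
r114=1110010 pc4: +16 =1400
r115=1110011 pc5: +32 =1432
r116=1110100 pc4: +16 =1448
r117=1110101 pc5: +32 =1480
r118=1110110 pc5: +32 =1512
r119=1110111 pc6: +64 =1576
r120=1111000 pc4: +16 =1592
r121=1111001 pc5: +32 =1624

Answer: 1624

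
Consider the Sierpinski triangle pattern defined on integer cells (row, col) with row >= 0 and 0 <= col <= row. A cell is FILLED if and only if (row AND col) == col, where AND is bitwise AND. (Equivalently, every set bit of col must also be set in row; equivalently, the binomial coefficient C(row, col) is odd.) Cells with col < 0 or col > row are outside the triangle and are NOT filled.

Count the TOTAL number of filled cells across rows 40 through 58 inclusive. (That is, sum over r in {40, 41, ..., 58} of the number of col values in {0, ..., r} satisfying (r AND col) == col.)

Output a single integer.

Answer: 256

Derivation:
r40=101000 pc2: +4 =4
r41=101001 pc3: +8 =12
r42=101010 pc3: +8 =20
r43=101011 pc4: +16 =36
r44=101100 pc3: +8 =44
r45=101101 pc4: +16 =60
r46=101110 pc4: +16 =76
r47=101111 pc5: +32 =108
r48=110000 pc2: +4 =112
r49=110001 pc3: +8 =120
r50=110010 pc3: +8 =128
r51=110011 pc4: +16 =144
r52=110100 pc3: +8 =152
r53=110101 pc4: +16 =168
r54=110110 pc4: +16 =184
r55=110111 pc5: +32 =216
r56=111000 pc3: +8 =224
r57=111001 pc4: +16 =240
r58=111010 pc4: +16 =256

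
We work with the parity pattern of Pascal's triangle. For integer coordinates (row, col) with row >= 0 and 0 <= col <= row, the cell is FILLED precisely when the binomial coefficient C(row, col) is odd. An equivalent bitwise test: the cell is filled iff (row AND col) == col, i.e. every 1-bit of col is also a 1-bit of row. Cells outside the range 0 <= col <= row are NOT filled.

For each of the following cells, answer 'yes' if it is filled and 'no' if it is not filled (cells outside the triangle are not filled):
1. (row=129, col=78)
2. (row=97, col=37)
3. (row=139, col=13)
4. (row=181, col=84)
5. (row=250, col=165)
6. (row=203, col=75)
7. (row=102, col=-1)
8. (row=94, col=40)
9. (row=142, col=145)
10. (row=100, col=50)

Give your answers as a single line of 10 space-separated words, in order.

Answer: no no no no no yes no no no no

Derivation:
(129,78): row=0b10000001, col=0b1001110, row AND col = 0b0 = 0; 0 != 78 -> empty
(97,37): row=0b1100001, col=0b100101, row AND col = 0b100001 = 33; 33 != 37 -> empty
(139,13): row=0b10001011, col=0b1101, row AND col = 0b1001 = 9; 9 != 13 -> empty
(181,84): row=0b10110101, col=0b1010100, row AND col = 0b10100 = 20; 20 != 84 -> empty
(250,165): row=0b11111010, col=0b10100101, row AND col = 0b10100000 = 160; 160 != 165 -> empty
(203,75): row=0b11001011, col=0b1001011, row AND col = 0b1001011 = 75; 75 == 75 -> filled
(102,-1): col outside [0, 102] -> not filled
(94,40): row=0b1011110, col=0b101000, row AND col = 0b1000 = 8; 8 != 40 -> empty
(142,145): col outside [0, 142] -> not filled
(100,50): row=0b1100100, col=0b110010, row AND col = 0b100000 = 32; 32 != 50 -> empty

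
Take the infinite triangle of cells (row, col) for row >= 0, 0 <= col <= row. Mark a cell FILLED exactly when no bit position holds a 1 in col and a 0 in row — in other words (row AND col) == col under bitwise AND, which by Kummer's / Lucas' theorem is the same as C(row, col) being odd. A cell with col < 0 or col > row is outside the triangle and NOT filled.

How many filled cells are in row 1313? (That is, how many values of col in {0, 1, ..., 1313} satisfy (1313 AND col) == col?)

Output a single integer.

1313 in binary = 10100100001
popcount(1313) = number of 1-bits in 10100100001 = 4
A col c satisfies (1313 AND c) == c iff every set bit of c is also set in 1313; each of the 4 set bits of 1313 can independently be on or off in c.
count = 2^4 = 16

Answer: 16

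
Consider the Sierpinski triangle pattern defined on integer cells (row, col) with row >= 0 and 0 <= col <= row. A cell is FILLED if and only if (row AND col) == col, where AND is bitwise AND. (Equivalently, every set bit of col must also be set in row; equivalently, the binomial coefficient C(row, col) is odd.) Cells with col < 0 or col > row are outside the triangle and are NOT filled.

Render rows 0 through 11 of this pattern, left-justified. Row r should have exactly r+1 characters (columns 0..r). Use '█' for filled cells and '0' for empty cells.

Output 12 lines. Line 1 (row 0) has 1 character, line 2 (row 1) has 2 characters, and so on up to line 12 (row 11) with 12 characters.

Answer: █
██
█0█
████
█000█
██00██
█0█0█0█
████████
█0000000█
██000000██
█0█00000█0█
████0000████

Derivation:
r0=0: █
r1=1: ██
r2=10: █0█
r3=11: ████
r4=100: █000█
r5=101: ██00██
r6=110: █0█0█0█
r7=111: ████████
r8=1000: █0000000█
r9=1001: ██000000██
r10=1010: █0█00000█0█
r11=1011: ████0000████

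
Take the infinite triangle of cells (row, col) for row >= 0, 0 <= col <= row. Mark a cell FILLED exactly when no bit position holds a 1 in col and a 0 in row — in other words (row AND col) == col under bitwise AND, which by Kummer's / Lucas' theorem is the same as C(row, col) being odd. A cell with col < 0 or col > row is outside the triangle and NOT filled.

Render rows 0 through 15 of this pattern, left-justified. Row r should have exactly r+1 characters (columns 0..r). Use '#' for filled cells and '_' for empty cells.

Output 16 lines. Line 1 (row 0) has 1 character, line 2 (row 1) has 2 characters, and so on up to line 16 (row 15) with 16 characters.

r0=0: #
r1=1: ##
r2=10: #_#
r3=11: ####
r4=100: #___#
r5=101: ##__##
r6=110: #_#_#_#
r7=111: ########
r8=1000: #_______#
r9=1001: ##______##
r10=1010: #_#_____#_#
r11=1011: ####____####
r12=1100: #___#___#___#
r13=1101: ##__##__##__##
r14=1110: #_#_#_#_#_#_#_#
r15=1111: ################

Answer: #
##
#_#
####
#___#
##__##
#_#_#_#
########
#_______#
##______##
#_#_____#_#
####____####
#___#___#___#
##__##__##__##
#_#_#_#_#_#_#_#
################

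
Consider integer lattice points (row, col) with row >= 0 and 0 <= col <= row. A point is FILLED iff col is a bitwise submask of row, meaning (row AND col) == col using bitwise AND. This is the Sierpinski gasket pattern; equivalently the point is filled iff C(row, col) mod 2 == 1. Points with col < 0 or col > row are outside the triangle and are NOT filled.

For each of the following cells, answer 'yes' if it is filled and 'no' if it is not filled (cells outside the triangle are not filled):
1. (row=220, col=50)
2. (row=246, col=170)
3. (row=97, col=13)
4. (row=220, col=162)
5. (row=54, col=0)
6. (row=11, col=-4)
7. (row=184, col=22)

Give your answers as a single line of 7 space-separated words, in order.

Answer: no no no no yes no no

Derivation:
(220,50): row=0b11011100, col=0b110010, row AND col = 0b10000 = 16; 16 != 50 -> empty
(246,170): row=0b11110110, col=0b10101010, row AND col = 0b10100010 = 162; 162 != 170 -> empty
(97,13): row=0b1100001, col=0b1101, row AND col = 0b1 = 1; 1 != 13 -> empty
(220,162): row=0b11011100, col=0b10100010, row AND col = 0b10000000 = 128; 128 != 162 -> empty
(54,0): row=0b110110, col=0b0, row AND col = 0b0 = 0; 0 == 0 -> filled
(11,-4): col outside [0, 11] -> not filled
(184,22): row=0b10111000, col=0b10110, row AND col = 0b10000 = 16; 16 != 22 -> empty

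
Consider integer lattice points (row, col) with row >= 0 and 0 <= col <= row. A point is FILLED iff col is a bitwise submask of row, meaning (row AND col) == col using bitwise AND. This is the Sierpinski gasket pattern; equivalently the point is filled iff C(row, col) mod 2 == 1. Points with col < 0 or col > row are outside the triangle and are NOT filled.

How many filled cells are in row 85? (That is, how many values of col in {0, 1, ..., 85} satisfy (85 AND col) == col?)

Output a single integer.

Answer: 16

Derivation:
85 in binary = 1010101
popcount(85) = number of 1-bits in 1010101 = 4
A col c satisfies (85 AND c) == c iff every set bit of c is also set in 85; each of the 4 set bits of 85 can independently be on or off in c.
count = 2^4 = 16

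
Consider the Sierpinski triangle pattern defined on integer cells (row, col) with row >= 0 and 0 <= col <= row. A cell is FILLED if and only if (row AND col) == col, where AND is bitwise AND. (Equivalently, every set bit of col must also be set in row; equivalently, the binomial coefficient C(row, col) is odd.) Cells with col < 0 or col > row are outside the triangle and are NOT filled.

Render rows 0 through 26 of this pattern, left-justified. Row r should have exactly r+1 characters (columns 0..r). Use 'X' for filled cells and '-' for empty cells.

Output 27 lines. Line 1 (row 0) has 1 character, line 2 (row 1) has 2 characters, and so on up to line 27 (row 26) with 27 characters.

r0=0: X
r1=1: XX
r2=10: X-X
r3=11: XXXX
r4=100: X---X
r5=101: XX--XX
r6=110: X-X-X-X
r7=111: XXXXXXXX
r8=1000: X-------X
r9=1001: XX------XX
r10=1010: X-X-----X-X
r11=1011: XXXX----XXXX
r12=1100: X---X---X---X
r13=1101: XX--XX--XX--XX
r14=1110: X-X-X-X-X-X-X-X
r15=1111: XXXXXXXXXXXXXXXX
r16=10000: X---------------X
r17=10001: XX--------------XX
r18=10010: X-X-------------X-X
r19=10011: XXXX------------XXXX
r20=10100: X---X-----------X---X
r21=10101: XX--XX----------XX--XX
r22=10110: X-X-X-X---------X-X-X-X
r23=10111: XXXXXXXX--------XXXXXXXX
r24=11000: X-------X-------X-------X
r25=11001: XX------XX------XX------XX
r26=11010: X-X-----X-X-----X-X-----X-X

Answer: X
XX
X-X
XXXX
X---X
XX--XX
X-X-X-X
XXXXXXXX
X-------X
XX------XX
X-X-----X-X
XXXX----XXXX
X---X---X---X
XX--XX--XX--XX
X-X-X-X-X-X-X-X
XXXXXXXXXXXXXXXX
X---------------X
XX--------------XX
X-X-------------X-X
XXXX------------XXXX
X---X-----------X---X
XX--XX----------XX--XX
X-X-X-X---------X-X-X-X
XXXXXXXX--------XXXXXXXX
X-------X-------X-------X
XX------XX------XX------XX
X-X-----X-X-----X-X-----X-X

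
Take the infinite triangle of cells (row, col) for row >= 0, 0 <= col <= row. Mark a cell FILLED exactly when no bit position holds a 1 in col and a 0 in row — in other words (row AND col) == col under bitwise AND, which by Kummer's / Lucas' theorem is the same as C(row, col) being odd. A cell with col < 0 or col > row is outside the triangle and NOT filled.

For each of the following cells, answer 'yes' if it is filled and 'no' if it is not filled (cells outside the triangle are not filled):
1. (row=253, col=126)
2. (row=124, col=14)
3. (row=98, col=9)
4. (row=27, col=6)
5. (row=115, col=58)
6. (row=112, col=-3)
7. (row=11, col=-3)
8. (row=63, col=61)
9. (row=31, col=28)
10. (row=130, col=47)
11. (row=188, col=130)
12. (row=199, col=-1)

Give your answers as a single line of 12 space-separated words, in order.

Answer: no no no no no no no yes yes no no no

Derivation:
(253,126): row=0b11111101, col=0b1111110, row AND col = 0b1111100 = 124; 124 != 126 -> empty
(124,14): row=0b1111100, col=0b1110, row AND col = 0b1100 = 12; 12 != 14 -> empty
(98,9): row=0b1100010, col=0b1001, row AND col = 0b0 = 0; 0 != 9 -> empty
(27,6): row=0b11011, col=0b110, row AND col = 0b10 = 2; 2 != 6 -> empty
(115,58): row=0b1110011, col=0b111010, row AND col = 0b110010 = 50; 50 != 58 -> empty
(112,-3): col outside [0, 112] -> not filled
(11,-3): col outside [0, 11] -> not filled
(63,61): row=0b111111, col=0b111101, row AND col = 0b111101 = 61; 61 == 61 -> filled
(31,28): row=0b11111, col=0b11100, row AND col = 0b11100 = 28; 28 == 28 -> filled
(130,47): row=0b10000010, col=0b101111, row AND col = 0b10 = 2; 2 != 47 -> empty
(188,130): row=0b10111100, col=0b10000010, row AND col = 0b10000000 = 128; 128 != 130 -> empty
(199,-1): col outside [0, 199] -> not filled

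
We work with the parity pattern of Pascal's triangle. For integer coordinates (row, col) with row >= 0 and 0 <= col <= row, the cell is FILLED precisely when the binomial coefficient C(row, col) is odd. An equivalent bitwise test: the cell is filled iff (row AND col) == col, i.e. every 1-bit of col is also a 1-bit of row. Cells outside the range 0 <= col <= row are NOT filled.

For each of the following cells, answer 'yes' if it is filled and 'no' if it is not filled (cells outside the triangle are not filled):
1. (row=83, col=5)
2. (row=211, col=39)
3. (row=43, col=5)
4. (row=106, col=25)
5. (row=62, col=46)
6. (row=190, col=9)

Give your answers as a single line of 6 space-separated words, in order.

(83,5): row=0b1010011, col=0b101, row AND col = 0b1 = 1; 1 != 5 -> empty
(211,39): row=0b11010011, col=0b100111, row AND col = 0b11 = 3; 3 != 39 -> empty
(43,5): row=0b101011, col=0b101, row AND col = 0b1 = 1; 1 != 5 -> empty
(106,25): row=0b1101010, col=0b11001, row AND col = 0b1000 = 8; 8 != 25 -> empty
(62,46): row=0b111110, col=0b101110, row AND col = 0b101110 = 46; 46 == 46 -> filled
(190,9): row=0b10111110, col=0b1001, row AND col = 0b1000 = 8; 8 != 9 -> empty

Answer: no no no no yes no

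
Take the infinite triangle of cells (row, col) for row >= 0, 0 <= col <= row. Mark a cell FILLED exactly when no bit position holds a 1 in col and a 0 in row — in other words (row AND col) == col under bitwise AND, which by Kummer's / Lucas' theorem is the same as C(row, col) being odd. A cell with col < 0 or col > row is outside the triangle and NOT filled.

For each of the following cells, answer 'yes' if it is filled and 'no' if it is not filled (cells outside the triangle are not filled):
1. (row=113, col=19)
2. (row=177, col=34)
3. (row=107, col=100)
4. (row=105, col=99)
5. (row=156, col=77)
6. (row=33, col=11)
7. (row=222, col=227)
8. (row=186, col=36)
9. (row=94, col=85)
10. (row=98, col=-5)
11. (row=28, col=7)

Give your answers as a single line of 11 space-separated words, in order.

Answer: no no no no no no no no no no no

Derivation:
(113,19): row=0b1110001, col=0b10011, row AND col = 0b10001 = 17; 17 != 19 -> empty
(177,34): row=0b10110001, col=0b100010, row AND col = 0b100000 = 32; 32 != 34 -> empty
(107,100): row=0b1101011, col=0b1100100, row AND col = 0b1100000 = 96; 96 != 100 -> empty
(105,99): row=0b1101001, col=0b1100011, row AND col = 0b1100001 = 97; 97 != 99 -> empty
(156,77): row=0b10011100, col=0b1001101, row AND col = 0b1100 = 12; 12 != 77 -> empty
(33,11): row=0b100001, col=0b1011, row AND col = 0b1 = 1; 1 != 11 -> empty
(222,227): col outside [0, 222] -> not filled
(186,36): row=0b10111010, col=0b100100, row AND col = 0b100000 = 32; 32 != 36 -> empty
(94,85): row=0b1011110, col=0b1010101, row AND col = 0b1010100 = 84; 84 != 85 -> empty
(98,-5): col outside [0, 98] -> not filled
(28,7): row=0b11100, col=0b111, row AND col = 0b100 = 4; 4 != 7 -> empty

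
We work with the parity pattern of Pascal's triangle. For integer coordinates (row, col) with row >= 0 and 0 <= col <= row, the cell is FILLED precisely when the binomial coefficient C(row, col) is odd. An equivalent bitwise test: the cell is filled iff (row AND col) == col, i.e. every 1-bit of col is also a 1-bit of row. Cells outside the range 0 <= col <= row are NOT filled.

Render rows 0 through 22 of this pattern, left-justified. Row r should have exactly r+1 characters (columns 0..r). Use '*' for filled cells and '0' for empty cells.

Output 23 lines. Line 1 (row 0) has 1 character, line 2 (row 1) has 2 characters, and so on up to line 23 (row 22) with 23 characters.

r0=0: *
r1=1: **
r2=10: *0*
r3=11: ****
r4=100: *000*
r5=101: **00**
r6=110: *0*0*0*
r7=111: ********
r8=1000: *0000000*
r9=1001: **000000**
r10=1010: *0*00000*0*
r11=1011: ****0000****
r12=1100: *000*000*000*
r13=1101: **00**00**00**
r14=1110: *0*0*0*0*0*0*0*
r15=1111: ****************
r16=10000: *000000000000000*
r17=10001: **00000000000000**
r18=10010: *0*0000000000000*0*
r19=10011: ****000000000000****
r20=10100: *000*00000000000*000*
r21=10101: **00**0000000000**00**
r22=10110: *0*0*0*000000000*0*0*0*

Answer: *
**
*0*
****
*000*
**00**
*0*0*0*
********
*0000000*
**000000**
*0*00000*0*
****0000****
*000*000*000*
**00**00**00**
*0*0*0*0*0*0*0*
****************
*000000000000000*
**00000000000000**
*0*0000000000000*0*
****000000000000****
*000*00000000000*000*
**00**0000000000**00**
*0*0*0*000000000*0*0*0*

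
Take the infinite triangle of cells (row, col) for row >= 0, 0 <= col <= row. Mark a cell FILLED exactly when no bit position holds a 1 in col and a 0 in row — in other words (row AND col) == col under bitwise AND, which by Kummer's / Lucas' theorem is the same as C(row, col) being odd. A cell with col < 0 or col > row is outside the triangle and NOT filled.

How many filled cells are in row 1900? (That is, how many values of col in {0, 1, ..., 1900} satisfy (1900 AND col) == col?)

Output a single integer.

Answer: 128

Derivation:
1900 in binary = 11101101100
popcount(1900) = number of 1-bits in 11101101100 = 7
A col c satisfies (1900 AND c) == c iff every set bit of c is also set in 1900; each of the 7 set bits of 1900 can independently be on or off in c.
count = 2^7 = 128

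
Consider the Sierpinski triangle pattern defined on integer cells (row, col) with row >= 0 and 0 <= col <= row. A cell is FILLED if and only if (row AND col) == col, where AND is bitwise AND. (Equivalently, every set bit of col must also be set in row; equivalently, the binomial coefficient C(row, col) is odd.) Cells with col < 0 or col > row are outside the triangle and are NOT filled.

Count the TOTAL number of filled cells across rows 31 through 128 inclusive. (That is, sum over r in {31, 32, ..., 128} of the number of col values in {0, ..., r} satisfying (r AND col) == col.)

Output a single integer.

Answer: 1978

Derivation:
r31=11111 pc5: +32 =32
r32=100000 pc1: +2 =34
r33=100001 pc2: +4 =38
r34=100010 pc2: +4 =42
r35=100011 pc3: +8 =50
r36=100100 pc2: +4 =54
r37=100101 pc3: +8 =62
r38=100110 pc3: +8 =70
r39=100111 pc4: +16 =86
r40=101000 pc2: +4 =90
r41=101001 pc3: +8 =98
r42=101010 pc3: +8 =106
r43=101011 pc4: +16 =122
r44=101100 pc3: +8 =130
r45=101101 pc4: +16 =146
r46=101110 pc4: +16 =162
r47=101111 pc5: +32 =194
r48=110000 pc2: +4 =198
r49=110001 pc3: +8 =206
r50=110010 pc3: +8 =214
r51=110011 pc4: +16 =230
r52=110100 pc3: +8 =238
r53=110101 pc4: +16 =254
r54=110110 pc4: +16 =270
r55=110111 pc5: +32 =302
r56=111000 pc3: +8 =310
r57=111001 pc4: +16 =326
r58=111010 pc4: +16 =342
r59=111011 pc5: +32 =374
r60=111100 pc4: +16 =390
r61=111101 pc5: +32 =422
r62=111110 pc5: +32 =454
r63=111111 pc6: +64 =518
r64=1000000 pc1: +2 =520
r65=1000001 pc2: +4 =524
r66=1000010 pc2: +4 =528
r67=1000011 pc3: +8 =536
r68=1000100 pc2: +4 =540
r69=1000101 pc3: +8 =548
r70=1000110 pc3: +8 =556
r71=1000111 pc4: +16 =572
r72=1001000 pc2: +4 =576
r73=1001001 pc3: +8 =584
r74=1001010 pc3: +8 =592
r75=1001011 pc4: +16 =608
r76=1001100 pc3: +8 =616
r77=1001101 pc4: +16 =632
r78=1001110 pc4: +16 =648
r79=1001111 pc5: +32 =680
r80=1010000 pc2: +4 =684
r81=1010001 pc3: +8 =692
r82=1010010 pc3: +8 =700
r83=1010011 pc4: +16 =716
r84=1010100 pc3: +8 =724
r85=1010101 pc4: +16 =740
r86=1010110 pc4: +16 =756
r87=1010111 pc5: +32 =788
r88=1011000 pc3: +8 =796
r89=1011001 pc4: +16 =812
r90=1011010 pc4: +16 =828
r91=1011011 pc5: +32 =860
r92=1011100 pc4: +16 =876
r93=1011101 pc5: +32 =908
r94=1011110 pc5: +32 =940
r95=1011111 pc6: +64 =1004
r96=1100000 pc2: +4 =1008
r97=1100001 pc3: +8 =1016
r98=1100010 pc3: +8 =1024
r99=1100011 pc4: +16 =1040
r100=1100100 pc3: +8 =1048
r101=1100101 pc4: +16 =1064
r102=1100110 pc4: +16 =1080
r103=1100111 pc5: +32 =1112
r104=1101000 pc3: +8 =1120
r105=1101001 pc4: +16 =1136
r106=1101010 pc4: +16 =1152
r107=1101011 pc5: +32 =1184
r108=1101100 pc4: +16 =1200
r109=1101101 pc5: +32 =1232
r110=1101110 pc5: +32 =1264
r111=1101111 pc6: +64 =1328
r112=1110000 pc3: +8 =1336
r113=1110001 pc4: +16 =1352
r114=1110010 pc4: +16 =1368
r115=1110011 pc5: +32 =1400
r116=1110100 pc4: +16 =1416
r117=1110101 pc5: +32 =1448
r118=1110110 pc5: +32 =1480
r119=1110111 pc6: +64 =1544
r120=1111000 pc4: +16 =1560
r121=1111001 pc5: +32 =1592
r122=1111010 pc5: +32 =1624
r123=1111011 pc6: +64 =1688
r124=1111100 pc5: +32 =1720
r125=1111101 pc6: +64 =1784
r126=1111110 pc6: +64 =1848
r127=1111111 pc7: +128 =1976
r128=10000000 pc1: +2 =1978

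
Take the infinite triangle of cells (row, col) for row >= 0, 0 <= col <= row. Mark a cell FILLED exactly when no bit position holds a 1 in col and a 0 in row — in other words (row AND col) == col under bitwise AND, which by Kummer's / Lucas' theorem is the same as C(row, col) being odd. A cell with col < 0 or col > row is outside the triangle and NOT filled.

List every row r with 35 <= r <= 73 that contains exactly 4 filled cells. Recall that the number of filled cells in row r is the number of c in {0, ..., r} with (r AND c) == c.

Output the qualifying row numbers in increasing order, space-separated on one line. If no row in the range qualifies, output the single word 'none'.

Row r has 2^popcount(r) filled cells, so we need popcount(r) = log2(4) = 2.
Scan r = 35..73 and keep those with exactly 2 one-bits:
r=35=100011 popcount=3 -> skip
r=36=100100 popcount=2 -> KEEP
r=37=100101 popcount=3 -> skip
r=38=100110 popcount=3 -> skip
r=39=100111 popcount=4 -> skip
r=40=101000 popcount=2 -> KEEP
r=41=101001 popcount=3 -> skip
r=42=101010 popcount=3 -> skip
r=43=101011 popcount=4 -> skip
r=44=101100 popcount=3 -> skip
r=45=101101 popcount=4 -> skip
r=46=101110 popcount=4 -> skip
r=47=101111 popcount=5 -> skip
r=48=110000 popcount=2 -> KEEP
r=49=110001 popcount=3 -> skip
r=50=110010 popcount=3 -> skip
r=51=110011 popcount=4 -> skip
r=52=110100 popcount=3 -> skip
r=53=110101 popcount=4 -> skip
r=54=110110 popcount=4 -> skip
r=55=110111 popcount=5 -> skip
r=56=111000 popcount=3 -> skip
r=57=111001 popcount=4 -> skip
r=58=111010 popcount=4 -> skip
r=59=111011 popcount=5 -> skip
r=60=111100 popcount=4 -> skip
r=61=111101 popcount=5 -> skip
r=62=111110 popcount=5 -> skip
r=63=111111 popcount=6 -> skip
r=64=1000000 popcount=1 -> skip
r=65=1000001 popcount=2 -> KEEP
r=66=1000010 popcount=2 -> KEEP
r=67=1000011 popcount=3 -> skip
r=68=1000100 popcount=2 -> KEEP
r=69=1000101 popcount=3 -> skip
r=70=1000110 popcount=3 -> skip
r=71=1000111 popcount=4 -> skip
r=72=1001000 popcount=2 -> KEEP
r=73=1001001 popcount=3 -> skip
Kept rows: 36 40 48 65 66 68 72

Answer: 36 40 48 65 66 68 72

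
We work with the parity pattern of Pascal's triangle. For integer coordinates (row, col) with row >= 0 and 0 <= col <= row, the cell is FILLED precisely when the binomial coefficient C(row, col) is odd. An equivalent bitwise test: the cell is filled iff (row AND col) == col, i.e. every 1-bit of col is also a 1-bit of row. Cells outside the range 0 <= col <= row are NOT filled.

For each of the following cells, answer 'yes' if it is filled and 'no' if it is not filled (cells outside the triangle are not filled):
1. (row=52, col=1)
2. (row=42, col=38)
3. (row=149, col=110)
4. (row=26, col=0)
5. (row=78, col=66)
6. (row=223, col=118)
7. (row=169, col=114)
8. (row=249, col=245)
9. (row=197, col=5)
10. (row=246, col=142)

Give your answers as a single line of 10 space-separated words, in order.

Answer: no no no yes yes no no no yes no

Derivation:
(52,1): row=0b110100, col=0b1, row AND col = 0b0 = 0; 0 != 1 -> empty
(42,38): row=0b101010, col=0b100110, row AND col = 0b100010 = 34; 34 != 38 -> empty
(149,110): row=0b10010101, col=0b1101110, row AND col = 0b100 = 4; 4 != 110 -> empty
(26,0): row=0b11010, col=0b0, row AND col = 0b0 = 0; 0 == 0 -> filled
(78,66): row=0b1001110, col=0b1000010, row AND col = 0b1000010 = 66; 66 == 66 -> filled
(223,118): row=0b11011111, col=0b1110110, row AND col = 0b1010110 = 86; 86 != 118 -> empty
(169,114): row=0b10101001, col=0b1110010, row AND col = 0b100000 = 32; 32 != 114 -> empty
(249,245): row=0b11111001, col=0b11110101, row AND col = 0b11110001 = 241; 241 != 245 -> empty
(197,5): row=0b11000101, col=0b101, row AND col = 0b101 = 5; 5 == 5 -> filled
(246,142): row=0b11110110, col=0b10001110, row AND col = 0b10000110 = 134; 134 != 142 -> empty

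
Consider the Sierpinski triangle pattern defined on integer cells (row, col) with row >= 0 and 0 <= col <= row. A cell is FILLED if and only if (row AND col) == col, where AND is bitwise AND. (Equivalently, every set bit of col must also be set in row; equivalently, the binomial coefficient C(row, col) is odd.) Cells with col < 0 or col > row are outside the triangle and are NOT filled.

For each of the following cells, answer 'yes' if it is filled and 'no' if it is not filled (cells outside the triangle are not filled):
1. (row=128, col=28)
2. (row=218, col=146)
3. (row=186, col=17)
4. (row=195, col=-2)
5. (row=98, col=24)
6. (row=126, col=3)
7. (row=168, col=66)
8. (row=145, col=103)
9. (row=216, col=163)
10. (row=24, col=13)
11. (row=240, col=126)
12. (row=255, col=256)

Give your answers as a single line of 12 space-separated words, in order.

(128,28): row=0b10000000, col=0b11100, row AND col = 0b0 = 0; 0 != 28 -> empty
(218,146): row=0b11011010, col=0b10010010, row AND col = 0b10010010 = 146; 146 == 146 -> filled
(186,17): row=0b10111010, col=0b10001, row AND col = 0b10000 = 16; 16 != 17 -> empty
(195,-2): col outside [0, 195] -> not filled
(98,24): row=0b1100010, col=0b11000, row AND col = 0b0 = 0; 0 != 24 -> empty
(126,3): row=0b1111110, col=0b11, row AND col = 0b10 = 2; 2 != 3 -> empty
(168,66): row=0b10101000, col=0b1000010, row AND col = 0b0 = 0; 0 != 66 -> empty
(145,103): row=0b10010001, col=0b1100111, row AND col = 0b1 = 1; 1 != 103 -> empty
(216,163): row=0b11011000, col=0b10100011, row AND col = 0b10000000 = 128; 128 != 163 -> empty
(24,13): row=0b11000, col=0b1101, row AND col = 0b1000 = 8; 8 != 13 -> empty
(240,126): row=0b11110000, col=0b1111110, row AND col = 0b1110000 = 112; 112 != 126 -> empty
(255,256): col outside [0, 255] -> not filled

Answer: no yes no no no no no no no no no no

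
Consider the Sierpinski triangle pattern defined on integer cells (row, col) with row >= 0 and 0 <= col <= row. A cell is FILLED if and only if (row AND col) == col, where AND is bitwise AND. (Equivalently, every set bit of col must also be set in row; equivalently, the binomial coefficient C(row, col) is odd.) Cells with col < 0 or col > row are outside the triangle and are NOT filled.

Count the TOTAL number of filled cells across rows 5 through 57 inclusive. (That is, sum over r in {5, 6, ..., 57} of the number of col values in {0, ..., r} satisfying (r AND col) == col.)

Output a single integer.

Answer: 526

Derivation:
r5=101 pc2: +4 =4
r6=110 pc2: +4 =8
r7=111 pc3: +8 =16
r8=1000 pc1: +2 =18
r9=1001 pc2: +4 =22
r10=1010 pc2: +4 =26
r11=1011 pc3: +8 =34
r12=1100 pc2: +4 =38
r13=1101 pc3: +8 =46
r14=1110 pc3: +8 =54
r15=1111 pc4: +16 =70
r16=10000 pc1: +2 =72
r17=10001 pc2: +4 =76
r18=10010 pc2: +4 =80
r19=10011 pc3: +8 =88
r20=10100 pc2: +4 =92
r21=10101 pc3: +8 =100
r22=10110 pc3: +8 =108
r23=10111 pc4: +16 =124
r24=11000 pc2: +4 =128
r25=11001 pc3: +8 =136
r26=11010 pc3: +8 =144
r27=11011 pc4: +16 =160
r28=11100 pc3: +8 =168
r29=11101 pc4: +16 =184
r30=11110 pc4: +16 =200
r31=11111 pc5: +32 =232
r32=100000 pc1: +2 =234
r33=100001 pc2: +4 =238
r34=100010 pc2: +4 =242
r35=100011 pc3: +8 =250
r36=100100 pc2: +4 =254
r37=100101 pc3: +8 =262
r38=100110 pc3: +8 =270
r39=100111 pc4: +16 =286
r40=101000 pc2: +4 =290
r41=101001 pc3: +8 =298
r42=101010 pc3: +8 =306
r43=101011 pc4: +16 =322
r44=101100 pc3: +8 =330
r45=101101 pc4: +16 =346
r46=101110 pc4: +16 =362
r47=101111 pc5: +32 =394
r48=110000 pc2: +4 =398
r49=110001 pc3: +8 =406
r50=110010 pc3: +8 =414
r51=110011 pc4: +16 =430
r52=110100 pc3: +8 =438
r53=110101 pc4: +16 =454
r54=110110 pc4: +16 =470
r55=110111 pc5: +32 =502
r56=111000 pc3: +8 =510
r57=111001 pc4: +16 =526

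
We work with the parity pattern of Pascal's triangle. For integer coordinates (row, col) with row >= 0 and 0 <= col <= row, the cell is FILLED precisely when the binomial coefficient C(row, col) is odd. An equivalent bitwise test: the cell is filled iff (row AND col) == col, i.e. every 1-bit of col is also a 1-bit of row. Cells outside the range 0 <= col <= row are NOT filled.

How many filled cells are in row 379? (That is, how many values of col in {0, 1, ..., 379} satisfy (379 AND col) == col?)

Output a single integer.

379 in binary = 101111011
popcount(379) = number of 1-bits in 101111011 = 7
A col c satisfies (379 AND c) == c iff every set bit of c is also set in 379; each of the 7 set bits of 379 can independently be on or off in c.
count = 2^7 = 128

Answer: 128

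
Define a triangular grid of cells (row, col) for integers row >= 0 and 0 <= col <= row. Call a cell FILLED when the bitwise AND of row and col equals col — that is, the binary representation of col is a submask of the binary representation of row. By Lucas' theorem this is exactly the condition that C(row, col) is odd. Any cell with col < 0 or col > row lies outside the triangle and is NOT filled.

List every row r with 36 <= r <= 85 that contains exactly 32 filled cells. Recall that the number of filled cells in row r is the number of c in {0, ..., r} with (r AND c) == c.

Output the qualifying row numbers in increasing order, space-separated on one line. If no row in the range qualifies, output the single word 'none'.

Row r has 2^popcount(r) filled cells, so we need popcount(r) = log2(32) = 5.
Scan r = 36..85 and keep those with exactly 5 one-bits:
r=36=100100 popcount=2 -> skip
r=37=100101 popcount=3 -> skip
r=38=100110 popcount=3 -> skip
r=39=100111 popcount=4 -> skip
r=40=101000 popcount=2 -> skip
r=41=101001 popcount=3 -> skip
r=42=101010 popcount=3 -> skip
r=43=101011 popcount=4 -> skip
r=44=101100 popcount=3 -> skip
r=45=101101 popcount=4 -> skip
r=46=101110 popcount=4 -> skip
r=47=101111 popcount=5 -> KEEP
r=48=110000 popcount=2 -> skip
r=49=110001 popcount=3 -> skip
r=50=110010 popcount=3 -> skip
r=51=110011 popcount=4 -> skip
r=52=110100 popcount=3 -> skip
r=53=110101 popcount=4 -> skip
r=54=110110 popcount=4 -> skip
r=55=110111 popcount=5 -> KEEP
r=56=111000 popcount=3 -> skip
r=57=111001 popcount=4 -> skip
r=58=111010 popcount=4 -> skip
r=59=111011 popcount=5 -> KEEP
r=60=111100 popcount=4 -> skip
r=61=111101 popcount=5 -> KEEP
r=62=111110 popcount=5 -> KEEP
r=63=111111 popcount=6 -> skip
r=64=1000000 popcount=1 -> skip
r=65=1000001 popcount=2 -> skip
r=66=1000010 popcount=2 -> skip
r=67=1000011 popcount=3 -> skip
r=68=1000100 popcount=2 -> skip
r=69=1000101 popcount=3 -> skip
r=70=1000110 popcount=3 -> skip
r=71=1000111 popcount=4 -> skip
r=72=1001000 popcount=2 -> skip
r=73=1001001 popcount=3 -> skip
r=74=1001010 popcount=3 -> skip
r=75=1001011 popcount=4 -> skip
r=76=1001100 popcount=3 -> skip
r=77=1001101 popcount=4 -> skip
r=78=1001110 popcount=4 -> skip
r=79=1001111 popcount=5 -> KEEP
r=80=1010000 popcount=2 -> skip
r=81=1010001 popcount=3 -> skip
r=82=1010010 popcount=3 -> skip
r=83=1010011 popcount=4 -> skip
r=84=1010100 popcount=3 -> skip
r=85=1010101 popcount=4 -> skip
Kept rows: 47 55 59 61 62 79

Answer: 47 55 59 61 62 79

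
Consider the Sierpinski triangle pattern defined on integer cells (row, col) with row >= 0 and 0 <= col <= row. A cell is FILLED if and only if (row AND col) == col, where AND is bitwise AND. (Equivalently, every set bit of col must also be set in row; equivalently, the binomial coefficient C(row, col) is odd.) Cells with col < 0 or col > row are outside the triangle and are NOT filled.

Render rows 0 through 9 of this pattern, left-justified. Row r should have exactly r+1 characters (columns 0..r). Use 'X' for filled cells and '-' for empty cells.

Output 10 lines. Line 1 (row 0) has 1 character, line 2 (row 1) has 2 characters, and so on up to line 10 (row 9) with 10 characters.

r0=0: X
r1=1: XX
r2=10: X-X
r3=11: XXXX
r4=100: X---X
r5=101: XX--XX
r6=110: X-X-X-X
r7=111: XXXXXXXX
r8=1000: X-------X
r9=1001: XX------XX

Answer: X
XX
X-X
XXXX
X---X
XX--XX
X-X-X-X
XXXXXXXX
X-------X
XX------XX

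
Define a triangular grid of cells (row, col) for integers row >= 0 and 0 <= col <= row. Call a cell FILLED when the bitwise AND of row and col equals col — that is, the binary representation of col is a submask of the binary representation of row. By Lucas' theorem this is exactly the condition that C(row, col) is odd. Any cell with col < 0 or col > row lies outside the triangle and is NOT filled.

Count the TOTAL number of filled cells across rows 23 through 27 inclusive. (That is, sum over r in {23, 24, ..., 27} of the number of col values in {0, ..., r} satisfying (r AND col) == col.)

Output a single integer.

Answer: 52

Derivation:
r23=10111 pc4: +16 =16
r24=11000 pc2: +4 =20
r25=11001 pc3: +8 =28
r26=11010 pc3: +8 =36
r27=11011 pc4: +16 =52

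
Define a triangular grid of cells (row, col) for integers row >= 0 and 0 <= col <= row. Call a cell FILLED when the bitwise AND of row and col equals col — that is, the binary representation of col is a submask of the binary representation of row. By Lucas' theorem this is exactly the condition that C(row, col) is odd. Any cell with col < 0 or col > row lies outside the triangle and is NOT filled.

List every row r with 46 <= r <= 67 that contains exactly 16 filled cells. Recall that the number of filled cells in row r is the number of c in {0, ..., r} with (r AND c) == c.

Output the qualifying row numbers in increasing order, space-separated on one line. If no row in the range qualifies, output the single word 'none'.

Row r has 2^popcount(r) filled cells, so we need popcount(r) = log2(16) = 4.
Scan r = 46..67 and keep those with exactly 4 one-bits:
r=46=101110 popcount=4 -> KEEP
r=47=101111 popcount=5 -> skip
r=48=110000 popcount=2 -> skip
r=49=110001 popcount=3 -> skip
r=50=110010 popcount=3 -> skip
r=51=110011 popcount=4 -> KEEP
r=52=110100 popcount=3 -> skip
r=53=110101 popcount=4 -> KEEP
r=54=110110 popcount=4 -> KEEP
r=55=110111 popcount=5 -> skip
r=56=111000 popcount=3 -> skip
r=57=111001 popcount=4 -> KEEP
r=58=111010 popcount=4 -> KEEP
r=59=111011 popcount=5 -> skip
r=60=111100 popcount=4 -> KEEP
r=61=111101 popcount=5 -> skip
r=62=111110 popcount=5 -> skip
r=63=111111 popcount=6 -> skip
r=64=1000000 popcount=1 -> skip
r=65=1000001 popcount=2 -> skip
r=66=1000010 popcount=2 -> skip
r=67=1000011 popcount=3 -> skip
Kept rows: 46 51 53 54 57 58 60

Answer: 46 51 53 54 57 58 60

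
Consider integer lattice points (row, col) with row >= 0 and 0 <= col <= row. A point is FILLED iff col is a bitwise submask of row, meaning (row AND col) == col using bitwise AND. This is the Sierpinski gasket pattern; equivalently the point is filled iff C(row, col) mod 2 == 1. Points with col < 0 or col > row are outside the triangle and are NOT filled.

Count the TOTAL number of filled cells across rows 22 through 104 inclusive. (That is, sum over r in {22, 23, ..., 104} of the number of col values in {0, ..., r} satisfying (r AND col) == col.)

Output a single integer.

r22=10110 pc3: +8 =8
r23=10111 pc4: +16 =24
r24=11000 pc2: +4 =28
r25=11001 pc3: +8 =36
r26=11010 pc3: +8 =44
r27=11011 pc4: +16 =60
r28=11100 pc3: +8 =68
r29=11101 pc4: +16 =84
r30=11110 pc4: +16 =100
r31=11111 pc5: +32 =132
r32=100000 pc1: +2 =134
r33=100001 pc2: +4 =138
r34=100010 pc2: +4 =142
r35=100011 pc3: +8 =150
r36=100100 pc2: +4 =154
r37=100101 pc3: +8 =162
r38=100110 pc3: +8 =170
r39=100111 pc4: +16 =186
r40=101000 pc2: +4 =190
r41=101001 pc3: +8 =198
r42=101010 pc3: +8 =206
r43=101011 pc4: +16 =222
r44=101100 pc3: +8 =230
r45=101101 pc4: +16 =246
r46=101110 pc4: +16 =262
r47=101111 pc5: +32 =294
r48=110000 pc2: +4 =298
r49=110001 pc3: +8 =306
r50=110010 pc3: +8 =314
r51=110011 pc4: +16 =330
r52=110100 pc3: +8 =338
r53=110101 pc4: +16 =354
r54=110110 pc4: +16 =370
r55=110111 pc5: +32 =402
r56=111000 pc3: +8 =410
r57=111001 pc4: +16 =426
r58=111010 pc4: +16 =442
r59=111011 pc5: +32 =474
r60=111100 pc4: +16 =490
r61=111101 pc5: +32 =522
r62=111110 pc5: +32 =554
r63=111111 pc6: +64 =618
r64=1000000 pc1: +2 =620
r65=1000001 pc2: +4 =624
r66=1000010 pc2: +4 =628
r67=1000011 pc3: +8 =636
r68=1000100 pc2: +4 =640
r69=1000101 pc3: +8 =648
r70=1000110 pc3: +8 =656
r71=1000111 pc4: +16 =672
r72=1001000 pc2: +4 =676
r73=1001001 pc3: +8 =684
r74=1001010 pc3: +8 =692
r75=1001011 pc4: +16 =708
r76=1001100 pc3: +8 =716
r77=1001101 pc4: +16 =732
r78=1001110 pc4: +16 =748
r79=1001111 pc5: +32 =780
r80=1010000 pc2: +4 =784
r81=1010001 pc3: +8 =792
r82=1010010 pc3: +8 =800
r83=1010011 pc4: +16 =816
r84=1010100 pc3: +8 =824
r85=1010101 pc4: +16 =840
r86=1010110 pc4: +16 =856
r87=1010111 pc5: +32 =888
r88=1011000 pc3: +8 =896
r89=1011001 pc4: +16 =912
r90=1011010 pc4: +16 =928
r91=1011011 pc5: +32 =960
r92=1011100 pc4: +16 =976
r93=1011101 pc5: +32 =1008
r94=1011110 pc5: +32 =1040
r95=1011111 pc6: +64 =1104
r96=1100000 pc2: +4 =1108
r97=1100001 pc3: +8 =1116
r98=1100010 pc3: +8 =1124
r99=1100011 pc4: +16 =1140
r100=1100100 pc3: +8 =1148
r101=1100101 pc4: +16 =1164
r102=1100110 pc4: +16 =1180
r103=1100111 pc5: +32 =1212
r104=1101000 pc3: +8 =1220

Answer: 1220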